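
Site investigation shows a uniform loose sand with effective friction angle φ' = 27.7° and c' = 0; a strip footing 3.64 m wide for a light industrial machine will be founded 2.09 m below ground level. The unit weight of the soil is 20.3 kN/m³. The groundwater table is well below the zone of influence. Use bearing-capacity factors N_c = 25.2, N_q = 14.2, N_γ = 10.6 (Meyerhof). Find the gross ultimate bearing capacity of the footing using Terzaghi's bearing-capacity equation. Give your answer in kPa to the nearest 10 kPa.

q = γ·D_f = 20.3 × 2.09 = 42.427 kPa.
q·N_q = 42.427 × 14.2 = 602.46 kPa
0.5·γ·B·N_γ = 0.5 × 20.3 × 3.64 × 10.6 = 391.63 kPa
q_ult = 602.46 + 391.63 = 994.09 kPa.

q_ult ≈ 990 kPa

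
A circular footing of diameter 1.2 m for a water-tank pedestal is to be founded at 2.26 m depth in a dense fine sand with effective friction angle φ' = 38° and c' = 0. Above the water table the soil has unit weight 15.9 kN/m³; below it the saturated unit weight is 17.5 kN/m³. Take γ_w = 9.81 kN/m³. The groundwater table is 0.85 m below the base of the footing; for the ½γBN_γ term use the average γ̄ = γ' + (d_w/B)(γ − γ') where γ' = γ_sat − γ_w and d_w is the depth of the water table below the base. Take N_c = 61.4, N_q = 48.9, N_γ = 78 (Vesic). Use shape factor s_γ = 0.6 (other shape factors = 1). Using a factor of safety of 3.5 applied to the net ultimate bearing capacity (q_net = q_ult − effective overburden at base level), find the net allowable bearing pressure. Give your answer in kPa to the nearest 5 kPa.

Overburden at base level: q = 15.9 × 2.26 = 35.934 kPa.
The water table is 0.85 m below the base (< B = 1.2 m), so the ½γBN_γ term uses γ̄ = γ' + (d_w/B)(γ − γ') = 7.69 + (0.85/1.2)(15.9 − 7.69) = 13.505 kN/m³.
Surcharge term q·N_q = 35.934 × 48.9 = 1757.2 kPa; self-weight term 0.5·γ·B·N_γ·s_γ = 0.5 × 13.505 × 1.2 × 78 × 0.6 = 379.23 kPa.
q_ult = 1757.2 + 379.23 = 2136.4 kPa.
Net ultimate: q_net = 2136.4 − 35.934 = 2100.5 kPa.
q_all(net) = 2100.5 / 3.5 = 600.13 kPa.

q_all(net) ≈ 600 kPa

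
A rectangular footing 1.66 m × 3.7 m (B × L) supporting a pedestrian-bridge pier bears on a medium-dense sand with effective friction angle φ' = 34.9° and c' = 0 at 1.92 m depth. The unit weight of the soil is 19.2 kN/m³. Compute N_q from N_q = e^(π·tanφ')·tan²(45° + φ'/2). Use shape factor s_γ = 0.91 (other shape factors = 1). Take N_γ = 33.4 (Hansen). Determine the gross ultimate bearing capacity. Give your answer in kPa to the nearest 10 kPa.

tan34.9° = 0.6976, so N_q = e^(π×0.6976)·tan²(62.45°) = 8.95 × 3.674 = 32.89.
Overburden at base level: q = 19.2 × 1.92 = 36.864 kPa.
Surcharge term q·N_q = 36.864 × 32.885 = 1212.3 kPa; self-weight term 0.5·γ·B·N_γ·s_γ = 0.5 × 19.2 × 1.66 × 33.4 × 0.91 = 484.36 kPa.
q_ult = 1212.3 + 484.36 = 1696.6 kPa.

q_ult ≈ 1700 kPa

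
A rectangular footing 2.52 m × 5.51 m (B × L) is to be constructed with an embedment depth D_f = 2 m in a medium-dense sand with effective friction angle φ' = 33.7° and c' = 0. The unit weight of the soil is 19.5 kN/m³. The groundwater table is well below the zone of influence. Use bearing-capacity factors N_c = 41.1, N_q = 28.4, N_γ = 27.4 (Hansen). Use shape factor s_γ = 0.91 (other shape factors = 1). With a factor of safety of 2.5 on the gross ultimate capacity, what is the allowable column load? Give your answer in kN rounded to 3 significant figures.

P_all ≈ 9550 kN

Overburden at base level: q = 19.5 × 2 = 39 kPa.
Surcharge term q·N_q = 39 × 28.4 = 1107.6 kPa; self-weight term 0.5·γ·B·N_γ·s_γ = 0.5 × 19.5 × 2.52 × 27.4 × 0.91 = 612.63 kPa.
q_ult = 1107.6 + 612.63 = 1720.2 kPa.
Gross allowable pressure q_all = 1720.2 / 2.5 = 688.09 kPa.
Footing area = 13.8852 m², so allowable column load = 688.09 × 13.8852 = 9554.3 kN.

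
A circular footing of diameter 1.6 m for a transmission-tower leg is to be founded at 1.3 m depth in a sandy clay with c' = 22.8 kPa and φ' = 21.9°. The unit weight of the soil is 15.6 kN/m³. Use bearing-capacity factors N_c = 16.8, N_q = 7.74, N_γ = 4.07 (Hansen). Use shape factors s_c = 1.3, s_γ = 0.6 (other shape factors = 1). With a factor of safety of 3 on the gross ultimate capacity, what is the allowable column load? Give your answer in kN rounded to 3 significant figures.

P_all ≈ 459 kN

Effective surcharge at the founding depth q = γ·D_f = 15.6 × 1.3 = 20.28 kPa.
q_ult = c·N_c·s_c + q·N_q + 0.5·γ·B·N_γ·s_γ
     = 22.8 × 16.8 × 1.3 + 20.28 × 7.74 + 0.5 × 15.6 × 1.6 × 4.07 × 0.6
     = 497.95 + 156.97 + 30.476 = 685.4 kPa.
Gross allowable pressure q_all = 685.4 / 3 = 228.47 kPa.
Footing area = 2.0106 m², so allowable column load = 228.47 × 2.0106 = 459.35 kN.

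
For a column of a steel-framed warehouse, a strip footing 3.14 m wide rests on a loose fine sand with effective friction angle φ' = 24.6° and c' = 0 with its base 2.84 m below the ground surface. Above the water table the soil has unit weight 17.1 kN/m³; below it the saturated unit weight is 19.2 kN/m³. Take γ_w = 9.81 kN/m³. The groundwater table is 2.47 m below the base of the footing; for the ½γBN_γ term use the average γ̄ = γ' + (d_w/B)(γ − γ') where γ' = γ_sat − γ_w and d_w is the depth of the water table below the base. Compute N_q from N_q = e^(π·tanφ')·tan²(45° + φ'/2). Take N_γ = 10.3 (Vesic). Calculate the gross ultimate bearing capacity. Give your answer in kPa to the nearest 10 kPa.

tan24.6° = 0.4578, so N_q = e^(π×0.4578)·tan²(57.3°) = 4.214 × 2.426 = 10.22.
Effective surcharge at the founding depth q = γ·D_f = 17.1 × 2.84 = 48.564 kPa.
With d_w = 2.47 m < B, γ̄ = 9.39 + (2.47/3.14) × (17.1 − 9.39) = 15.455 kN/m³.
q_ult = q·N_q + 0.5·γ·B·N_γ
     = 48.564 × 10.224 + 0.5 × 15.455 × 3.14 × 10.3
     = 496.5 + 249.92 = 746.42 kPa.

q_ult ≈ 750 kPa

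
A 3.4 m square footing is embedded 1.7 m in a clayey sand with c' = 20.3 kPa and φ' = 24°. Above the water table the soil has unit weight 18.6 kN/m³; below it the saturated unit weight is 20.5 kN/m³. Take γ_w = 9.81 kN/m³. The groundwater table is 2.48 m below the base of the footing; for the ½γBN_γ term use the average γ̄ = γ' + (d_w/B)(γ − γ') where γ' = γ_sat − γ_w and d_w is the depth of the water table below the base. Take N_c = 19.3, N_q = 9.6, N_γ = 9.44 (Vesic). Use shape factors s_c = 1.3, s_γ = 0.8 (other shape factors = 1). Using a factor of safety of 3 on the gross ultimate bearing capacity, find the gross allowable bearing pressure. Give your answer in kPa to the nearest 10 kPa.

q_all ≈ 340 kPa

Effective surcharge at the founding depth q = γ·D_f = 18.6 × 1.7 = 31.62 kPa.
With d_w = 2.48 m < B, γ̄ = 10.69 + (2.48/3.4) × (18.6 − 10.69) = 16.46 kN/m³.
q_ult = c·N_c·s_c + q·N_q + 0.5·γ·B·N_γ·s_γ
     = 20.3 × 19.3 × 1.3 + 31.62 × 9.6 + 0.5 × 16.46 × 3.4 × 9.44 × 0.8
     = 509.33 + 303.55 + 211.32 = 1024.2 kPa.
q_all = 1024.2 / 3 = 341.4 kPa.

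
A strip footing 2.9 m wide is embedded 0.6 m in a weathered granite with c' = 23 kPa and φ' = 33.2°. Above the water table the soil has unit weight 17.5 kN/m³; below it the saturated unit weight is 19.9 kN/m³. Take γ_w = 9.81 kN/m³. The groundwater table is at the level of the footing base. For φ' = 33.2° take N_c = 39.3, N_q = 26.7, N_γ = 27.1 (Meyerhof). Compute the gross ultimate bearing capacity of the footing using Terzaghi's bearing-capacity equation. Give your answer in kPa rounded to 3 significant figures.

Effective surcharge at the founding depth q = γ·D_f = 17.5 × 0.6 = 10.5 kPa.
The water table coincides with the base, so in the self-weight term γ → γ' = 10.09 kN/m³.
q_ult = c·N_c + q·N_q + 0.5·γ·B·N_γ
     = 23 × 39.3 + 10.5 × 26.7 + 0.5 × 10.09 × 2.9 × 27.1
     = 903.9 + 280.35 + 396.49 = 1580.7 kPa.

q_ult ≈ 1580 kPa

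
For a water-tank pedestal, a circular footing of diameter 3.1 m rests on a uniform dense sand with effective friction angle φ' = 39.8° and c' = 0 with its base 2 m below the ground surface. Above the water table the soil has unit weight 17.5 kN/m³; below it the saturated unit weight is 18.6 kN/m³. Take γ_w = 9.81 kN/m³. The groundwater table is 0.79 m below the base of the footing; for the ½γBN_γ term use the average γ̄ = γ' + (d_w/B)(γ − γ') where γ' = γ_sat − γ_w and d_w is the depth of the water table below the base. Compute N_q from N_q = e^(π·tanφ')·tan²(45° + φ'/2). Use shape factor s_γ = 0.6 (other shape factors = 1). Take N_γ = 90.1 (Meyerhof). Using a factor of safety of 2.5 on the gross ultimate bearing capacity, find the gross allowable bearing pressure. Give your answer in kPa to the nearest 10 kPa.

N_q = e^(π·tan39.8°)·tan²(64.9°) = 62.44.
Overburden at base level: q = 17.5 × 2 = 35 kPa.
The water table is 0.79 m below the base (< B = 3.1 m), so the ½γBN_γ term uses γ̄ = γ' + (d_w/B)(γ − γ') = 8.79 + (0.79/3.1)(17.5 − 8.79) = 11.01 kN/m³.
Surcharge term q·N_q = 35 × 62.439 = 2185.4 kPa; self-weight term 0.5·γ·B·N_γ·s_γ = 0.5 × 11.01 × 3.1 × 90.1 × 0.6 = 922.53 kPa.
q_ult = 2185.4 + 922.53 = 3107.9 kPa.
q_all = 3107.9 / 2.5 = 1243.2 kPa.

q_all ≈ 1240 kPa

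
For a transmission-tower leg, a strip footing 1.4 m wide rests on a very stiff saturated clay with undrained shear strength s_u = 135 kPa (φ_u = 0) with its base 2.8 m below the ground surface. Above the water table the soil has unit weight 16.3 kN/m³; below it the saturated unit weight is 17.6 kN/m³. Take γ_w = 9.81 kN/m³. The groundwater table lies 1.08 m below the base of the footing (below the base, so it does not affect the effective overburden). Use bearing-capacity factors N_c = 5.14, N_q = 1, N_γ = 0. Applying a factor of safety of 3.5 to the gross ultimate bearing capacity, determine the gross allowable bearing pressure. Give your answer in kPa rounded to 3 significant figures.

q = γ·D_f = 16.3 × 2.8 = 45.64 kPa.
c·N_c = 135 × 5.14 = 693.9 kPa
q·N_q = 45.64 × 1 = 45.64 kPa
q_ult = 693.9 + 45.64 = 739.54 kPa.
q_all = q_ult / FS = 739.54 / 3.5 = 211.3 kPa.

q_all ≈ 211 kPa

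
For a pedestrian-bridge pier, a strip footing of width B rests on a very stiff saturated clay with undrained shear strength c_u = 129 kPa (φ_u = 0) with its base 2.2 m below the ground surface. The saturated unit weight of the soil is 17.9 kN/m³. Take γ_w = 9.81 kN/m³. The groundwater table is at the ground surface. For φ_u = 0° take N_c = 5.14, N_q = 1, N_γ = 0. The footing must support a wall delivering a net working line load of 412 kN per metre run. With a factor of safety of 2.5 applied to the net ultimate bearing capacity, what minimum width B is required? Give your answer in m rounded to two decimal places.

With the water table at the surface the whole profile is submerged: γ' = 17.9 − 9.81 = 8.09 kN/m³, so q = γ'·D_f = 17.798 kPa.
q_ult = c·N_c + q·N_q
     = 129 × 5.14 + 17.798 × 1
     = 663.06 + 17.798 = 680.86 kPa.
For φ = 0 the ½γBN_γ term vanishes, so q_ult is independent of B. q_net = 680.86 − 17.798 = 663.06 kPa; q_all(net) = 663.06/2.5 = 265.22 kPa.
Required width B = w / q_all(net) = 412 / 265.22 = 1.553 m.

B = 1.55 m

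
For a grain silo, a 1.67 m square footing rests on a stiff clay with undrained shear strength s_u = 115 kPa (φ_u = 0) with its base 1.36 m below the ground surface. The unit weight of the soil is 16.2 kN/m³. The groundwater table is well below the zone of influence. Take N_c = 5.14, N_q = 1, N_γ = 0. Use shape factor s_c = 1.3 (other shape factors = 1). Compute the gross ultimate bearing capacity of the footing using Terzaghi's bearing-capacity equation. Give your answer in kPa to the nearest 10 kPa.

Overburden at base level: q = 16.2 × 1.36 = 22.032 kPa.
Cohesion term c·N_c·s_c = 115 × 5.14 × 1.3 = 768.43 kPa; surcharge term q·N_q = 22.032 × 1 = 22.032 kPa.
q_ult = 768.43 + 22.032 = 790.46 kPa.

q_ult ≈ 790 kPa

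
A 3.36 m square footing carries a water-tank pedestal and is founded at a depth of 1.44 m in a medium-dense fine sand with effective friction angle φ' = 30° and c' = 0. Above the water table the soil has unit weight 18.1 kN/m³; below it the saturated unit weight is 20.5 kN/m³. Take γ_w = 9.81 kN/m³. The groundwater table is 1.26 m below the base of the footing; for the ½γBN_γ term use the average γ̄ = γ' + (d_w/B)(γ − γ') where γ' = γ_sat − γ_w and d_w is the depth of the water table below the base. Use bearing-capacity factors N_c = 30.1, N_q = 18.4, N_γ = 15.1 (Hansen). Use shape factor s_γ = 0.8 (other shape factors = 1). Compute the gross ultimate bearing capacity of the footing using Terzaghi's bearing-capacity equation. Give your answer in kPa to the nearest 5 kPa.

Overburden at base level: q = 18.1 × 1.44 = 26.064 kPa.
The water table is 1.26 m below the base (< B = 3.36 m), so the ½γBN_γ term uses γ̄ = γ' + (d_w/B)(γ − γ') = 10.69 + (1.26/3.36)(18.1 − 10.69) = 13.469 kN/m³.
Surcharge term q·N_q = 26.064 × 18.4 = 479.58 kPa; self-weight term 0.5·γ·B·N_γ·s_γ = 0.5 × 13.469 × 3.36 × 15.1 × 0.8 = 273.34 kPa.
q_ult = 479.58 + 273.34 = 752.92 kPa.

q_ult ≈ 755 kPa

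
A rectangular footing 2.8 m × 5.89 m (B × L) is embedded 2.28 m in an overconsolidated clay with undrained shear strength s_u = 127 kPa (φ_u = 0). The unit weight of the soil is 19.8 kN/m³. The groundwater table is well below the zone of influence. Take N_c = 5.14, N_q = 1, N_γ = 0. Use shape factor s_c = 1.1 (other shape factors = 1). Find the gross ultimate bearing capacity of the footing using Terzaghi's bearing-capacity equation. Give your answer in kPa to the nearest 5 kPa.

q = γ·D_f = 19.8 × 2.28 = 45.144 kPa.
c·N_c·s_c = 127 × 5.14 × 1.1 = 718.06 kPa
q·N_q = 45.144 × 1 = 45.144 kPa
q_ult = 718.06 + 45.144 = 763.2 kPa.

q_ult ≈ 765 kPa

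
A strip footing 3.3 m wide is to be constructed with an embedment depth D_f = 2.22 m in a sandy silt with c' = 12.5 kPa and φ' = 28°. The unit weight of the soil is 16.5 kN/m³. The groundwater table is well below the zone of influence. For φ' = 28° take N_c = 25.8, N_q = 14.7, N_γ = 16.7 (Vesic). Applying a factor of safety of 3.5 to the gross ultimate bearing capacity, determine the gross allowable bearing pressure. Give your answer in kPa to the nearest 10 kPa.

Effective surcharge at the founding depth q = γ·D_f = 16.5 × 2.22 = 36.63 kPa.
q_ult = c·N_c + q·N_q + 0.5·γ·B·N_γ
     = 12.5 × 25.8 + 36.63 × 14.7 + 0.5 × 16.5 × 3.3 × 16.7
     = 322.5 + 538.46 + 454.66 = 1315.6 kPa.
q_all = q_ult / FS = 1315.6 / 3.5 = 375.89 kPa.

q_all ≈ 380 kPa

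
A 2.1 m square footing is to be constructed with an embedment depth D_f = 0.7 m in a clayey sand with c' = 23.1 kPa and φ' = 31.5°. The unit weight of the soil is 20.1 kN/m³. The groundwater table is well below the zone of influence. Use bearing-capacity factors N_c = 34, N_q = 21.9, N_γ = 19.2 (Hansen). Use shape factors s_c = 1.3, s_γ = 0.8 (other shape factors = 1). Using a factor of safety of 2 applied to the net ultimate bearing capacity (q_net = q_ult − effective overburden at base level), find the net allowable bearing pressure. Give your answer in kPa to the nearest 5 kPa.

Effective surcharge at the founding depth q = γ·D_f = 20.1 × 0.7 = 14.07 kPa.
q_ult = c·N_c·s_c + q·N_q + 0.5·γ·B·N_γ·s_γ
     = 23.1 × 34 × 1.3 + 14.07 × 21.9 + 0.5 × 20.1 × 2.1 × 19.2 × 0.8
     = 1021 + 308.13 + 324.17 = 1653.3 kPa.
Net ultimate: q_net = 1653.3 − 14.07 = 1639.3 kPa.
q_all(net) = 1639.3 / 2 = 819.63 kPa.

q_all(net) ≈ 820 kPa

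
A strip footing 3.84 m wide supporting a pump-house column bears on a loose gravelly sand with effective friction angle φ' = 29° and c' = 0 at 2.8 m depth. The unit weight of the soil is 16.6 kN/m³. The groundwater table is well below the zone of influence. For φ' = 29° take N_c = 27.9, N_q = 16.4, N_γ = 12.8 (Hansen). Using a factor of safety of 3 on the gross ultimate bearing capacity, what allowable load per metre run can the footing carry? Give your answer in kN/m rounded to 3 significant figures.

Effective surcharge at the founding depth q = γ·D_f = 16.6 × 2.8 = 46.48 kPa.
q_ult = q·N_q + 0.5·γ·B·N_γ
     = 46.48 × 16.4 + 0.5 × 16.6 × 3.84 × 12.8
     = 762.27 + 407.96 = 1170.2 kPa.
Gross allowable pressure q_all = 1170.2 / 3 = 390.08 kPa.
Allowable wall load = q_all × B = 390.08 × 3.84 = 1497.9 kN per metre run.

≈ 1500 kN/m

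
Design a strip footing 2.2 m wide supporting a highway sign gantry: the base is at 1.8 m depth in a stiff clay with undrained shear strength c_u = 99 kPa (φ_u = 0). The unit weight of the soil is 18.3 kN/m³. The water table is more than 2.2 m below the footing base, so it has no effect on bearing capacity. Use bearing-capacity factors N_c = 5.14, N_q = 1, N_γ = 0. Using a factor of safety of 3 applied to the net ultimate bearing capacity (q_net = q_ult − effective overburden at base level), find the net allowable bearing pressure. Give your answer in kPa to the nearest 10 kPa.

Overburden at base level: q = 18.3 × 1.8 = 32.94 kPa.
Cohesion term c·N_c = 99 × 5.14 = 508.86 kPa; surcharge term q·N_q = 32.94 × 1 = 32.94 kPa.
q_ult = 508.86 + 32.94 = 541.8 kPa.
Net ultimate: q_net = 541.8 − 32.94 = 508.86 kPa.
q_all(net) = 508.86 / 3 = 169.62 kPa.

q_all(net) ≈ 170 kPa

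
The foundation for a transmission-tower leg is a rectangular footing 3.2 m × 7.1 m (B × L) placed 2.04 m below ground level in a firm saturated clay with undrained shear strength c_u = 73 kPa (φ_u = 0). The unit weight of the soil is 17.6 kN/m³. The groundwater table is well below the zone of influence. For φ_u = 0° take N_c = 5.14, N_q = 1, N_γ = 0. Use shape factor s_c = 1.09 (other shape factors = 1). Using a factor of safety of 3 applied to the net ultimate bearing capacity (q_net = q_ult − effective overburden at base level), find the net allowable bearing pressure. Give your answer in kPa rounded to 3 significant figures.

q_all(net) ≈ 136 kPa

Overburden at base level: q = 17.6 × 2.04 = 35.904 kPa.
Cohesion term c·N_c·s_c = 73 × 5.14 × 1.09 = 408.99 kPa; surcharge term q·N_q = 35.904 × 1 = 35.904 kPa.
q_ult = 408.99 + 35.904 = 444.89 kPa.
Net ultimate: q_net = 444.89 − 35.904 = 408.99 kPa.
q_all(net) = 408.99 / 3 = 136.33 kPa.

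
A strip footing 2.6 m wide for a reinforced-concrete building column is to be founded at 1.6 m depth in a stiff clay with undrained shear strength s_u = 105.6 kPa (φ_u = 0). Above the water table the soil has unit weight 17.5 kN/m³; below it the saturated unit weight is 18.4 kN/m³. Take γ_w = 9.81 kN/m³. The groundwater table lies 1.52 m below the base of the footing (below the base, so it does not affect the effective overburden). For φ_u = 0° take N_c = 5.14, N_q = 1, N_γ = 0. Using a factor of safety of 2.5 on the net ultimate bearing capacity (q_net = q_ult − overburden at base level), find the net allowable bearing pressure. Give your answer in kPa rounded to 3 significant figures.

q_all(net) ≈ 217 kPa

Effective surcharge at the founding depth q = γ·D_f = 17.5 × 1.6 = 28 kPa.
q_ult = c·N_c + q·N_q
     = 105.6 × 5.14 + 28 × 1
     = 542.78 + 28 = 570.78 kPa.
q_net = 570.78 − 28 = 542.78 kPa.
q_all(net) = 542.78 / 2.5 = 217.11 kPa.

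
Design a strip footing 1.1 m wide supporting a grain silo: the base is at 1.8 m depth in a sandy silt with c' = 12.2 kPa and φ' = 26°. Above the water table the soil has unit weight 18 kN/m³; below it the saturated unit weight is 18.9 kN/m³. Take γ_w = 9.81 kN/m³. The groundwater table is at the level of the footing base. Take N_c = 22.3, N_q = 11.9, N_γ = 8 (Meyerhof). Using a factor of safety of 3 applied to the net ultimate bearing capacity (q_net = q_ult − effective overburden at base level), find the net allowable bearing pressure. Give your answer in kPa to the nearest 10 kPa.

q = γ·D_f = 18 × 1.8 = 32.4 kPa.
For the ½γBN_γ term take γ' = 18.9 − 9.81 = 9.09 kN/m³ (soil below base is submerged).
c·N_c = 12.2 × 22.3 = 272.06 kPa
q·N_q = 32.4 × 11.9 = 385.56 kPa
0.5·γ·B·N_γ = 0.5 × 9.09 × 1.1 × 8 = 39.996 kPa
q_ult = 272.06 + 385.56 + 39.996 = 697.62 kPa.
Net ultimate: q_net = 697.62 − 32.4 = 665.22 kPa.
q_all(net) = 665.22 / 3 = 221.74 kPa.

q_all(net) ≈ 220 kPa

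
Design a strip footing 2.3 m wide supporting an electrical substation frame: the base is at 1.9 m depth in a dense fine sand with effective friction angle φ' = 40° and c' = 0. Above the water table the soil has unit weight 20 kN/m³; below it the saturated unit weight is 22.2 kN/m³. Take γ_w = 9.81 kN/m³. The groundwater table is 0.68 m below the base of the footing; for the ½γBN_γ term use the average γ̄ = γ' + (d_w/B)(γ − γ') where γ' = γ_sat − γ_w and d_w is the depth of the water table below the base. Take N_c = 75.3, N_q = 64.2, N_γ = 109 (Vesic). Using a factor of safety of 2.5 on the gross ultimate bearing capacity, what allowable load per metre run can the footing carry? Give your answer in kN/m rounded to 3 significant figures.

Effective surcharge at the founding depth q = γ·D_f = 20 × 1.9 = 38 kPa.
With d_w = 0.68 m < B, γ̄ = 12.39 + (0.68/2.3) × (20 − 12.39) = 14.64 kN/m³.
q_ult = q·N_q + 0.5·γ·B·N_γ
     = 38 × 64.2 + 0.5 × 14.64 × 2.3 × 109
     = 2439.6 + 1835.1 = 4274.7 kPa.
Gross allowable pressure q_all = 4274.7 / 2.5 = 1709.9 kPa.
Allowable wall load = q_all × B = 1709.9 × 2.3 = 3932.7 kN per metre run.

≈ 3930 kN/m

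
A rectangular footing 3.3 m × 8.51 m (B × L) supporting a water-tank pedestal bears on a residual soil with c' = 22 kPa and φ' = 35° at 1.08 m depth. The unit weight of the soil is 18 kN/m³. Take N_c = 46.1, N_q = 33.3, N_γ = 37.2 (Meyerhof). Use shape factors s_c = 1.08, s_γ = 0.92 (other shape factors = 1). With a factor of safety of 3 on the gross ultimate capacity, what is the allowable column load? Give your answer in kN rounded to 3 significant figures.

P_all ≈ 25800 kN

q = γ·D_f = 18 × 1.08 = 19.44 kPa.
c·N_c·s_c = 22 × 46.1 × 1.08 = 1095.3 kPa
q·N_q = 19.44 × 33.3 = 647.35 kPa
0.5·γ·B·N_γ·s_γ = 0.5 × 18 × 3.3 × 37.2 × 0.92 = 1016.5 kPa
q_ult = 1095.3 + 647.35 + 1016.5 = 2759.1 kPa.
Gross allowable pressure q_all = 2759.1 / 3 = 919.71 kPa.
Footing area = 28.083 m², so allowable column load = 919.71 × 28.083 = 25828 kN.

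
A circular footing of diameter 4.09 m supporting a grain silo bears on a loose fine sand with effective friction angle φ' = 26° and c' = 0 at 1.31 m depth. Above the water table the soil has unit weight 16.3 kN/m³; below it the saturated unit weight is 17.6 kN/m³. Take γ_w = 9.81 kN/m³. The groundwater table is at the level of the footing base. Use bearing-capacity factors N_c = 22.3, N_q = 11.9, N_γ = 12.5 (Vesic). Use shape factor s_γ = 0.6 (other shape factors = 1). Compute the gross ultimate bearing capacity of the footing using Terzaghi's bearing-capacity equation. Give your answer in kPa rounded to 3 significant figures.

q_ult ≈ 374 kPa

Overburden at base level: q = 16.3 × 1.31 = 21.353 kPa.
Below the base the soil is submerged, so the ½γBN_γ term uses γ' = 17.6 − 9.81 = 7.79 kN/m³.
Surcharge term q·N_q = 21.353 × 11.9 = 254.1 kPa; self-weight term 0.5·γ·B·N_γ·s_γ = 0.5 × 7.79 × 4.09 × 12.5 × 0.6 = 119.48 kPa.
q_ult = 254.1 + 119.48 = 373.58 kPa.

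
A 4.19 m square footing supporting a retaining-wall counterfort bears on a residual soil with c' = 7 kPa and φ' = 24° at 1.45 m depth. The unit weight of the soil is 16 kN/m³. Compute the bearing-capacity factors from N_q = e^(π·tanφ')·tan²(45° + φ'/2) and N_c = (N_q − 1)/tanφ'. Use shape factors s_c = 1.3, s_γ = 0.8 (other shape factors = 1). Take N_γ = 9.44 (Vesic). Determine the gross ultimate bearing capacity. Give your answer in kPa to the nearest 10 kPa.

tan24° = 0.4452, so N_q = e^(π×0.4452)·tan²(57°) = 4.05 × 2.371 = 9.6.
N_c = (9.6 − 1)/tan24° = 19.32.
Overburden at base level: q = 16 × 1.45 = 23.2 kPa.
Cohesion term c·N_c·s_c = 7 × 19.324 × 1.3 = 175.84 kPa; surcharge term q·N_q = 23.2 × 9.6034 = 222.8 kPa; self-weight term 0.5·γ·B·N_γ·s_γ = 0.5 × 16 × 4.19 × 9.44 × 0.8 = 253.14 kPa.
q_ult = 175.84 + 222.8 + 253.14 = 651.79 kPa.

q_ult ≈ 650 kPa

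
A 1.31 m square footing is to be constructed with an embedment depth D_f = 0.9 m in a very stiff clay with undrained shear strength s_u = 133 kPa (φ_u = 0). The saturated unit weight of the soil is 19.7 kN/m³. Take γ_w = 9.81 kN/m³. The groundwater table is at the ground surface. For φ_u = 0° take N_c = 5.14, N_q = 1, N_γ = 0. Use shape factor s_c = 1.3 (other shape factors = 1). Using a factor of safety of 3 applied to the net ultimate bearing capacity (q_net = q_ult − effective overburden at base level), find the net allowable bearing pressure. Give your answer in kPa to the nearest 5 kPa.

q_all(net) ≈ 295 kPa

Water table at ground surface, so effective unit weight γ' = 19.7 − 9.81 = 9.89 kN/m³ is used throughout; overburden q = 9.89 × 0.9 = 8.901 kPa.
Cohesion term c·N_c·s_c = 133 × 5.14 × 1.3 = 888.71 kPa; surcharge term q·N_q = 8.901 × 1 = 8.901 kPa.
q_ult = 888.71 + 8.901 = 897.61 kPa.
Net ultimate: q_net = 897.61 − 8.901 = 888.71 kPa.
q_all(net) = 888.71 / 3 = 296.24 kPa.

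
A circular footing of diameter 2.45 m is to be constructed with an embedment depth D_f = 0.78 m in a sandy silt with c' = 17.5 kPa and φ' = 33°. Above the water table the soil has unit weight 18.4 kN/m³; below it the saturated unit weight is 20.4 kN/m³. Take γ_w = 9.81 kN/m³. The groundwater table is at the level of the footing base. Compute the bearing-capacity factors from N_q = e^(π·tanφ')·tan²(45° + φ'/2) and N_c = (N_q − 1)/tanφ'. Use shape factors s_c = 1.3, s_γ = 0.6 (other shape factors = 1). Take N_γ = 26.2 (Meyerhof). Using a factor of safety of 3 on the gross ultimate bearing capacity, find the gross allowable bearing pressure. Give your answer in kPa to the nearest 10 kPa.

q_all ≈ 490 kPa

N_q = e^(π·tan33°)·tan²(61.5°) = 26.09; N_c = (N_q − 1)/tanφ' = 38.64.
q = γ·D_f = 18.4 × 0.78 = 14.352 kPa.
For the ½γBN_γ term take γ' = 20.4 − 9.81 = 10.59 kN/m³ (soil below base is submerged).
c·N_c·s_c = 17.5 × 38.638 × 1.3 = 879.02 kPa
q·N_q = 14.352 × 26.092 = 374.47 kPa
0.5·γ·B·N_γ·s_γ = 0.5 × 10.59 × 2.45 × 26.2 × 0.6 = 203.93 kPa
q_ult = 879.02 + 374.47 + 203.93 = 1457.4 kPa.
q_all = 1457.4 / 3 = 485.81 kPa.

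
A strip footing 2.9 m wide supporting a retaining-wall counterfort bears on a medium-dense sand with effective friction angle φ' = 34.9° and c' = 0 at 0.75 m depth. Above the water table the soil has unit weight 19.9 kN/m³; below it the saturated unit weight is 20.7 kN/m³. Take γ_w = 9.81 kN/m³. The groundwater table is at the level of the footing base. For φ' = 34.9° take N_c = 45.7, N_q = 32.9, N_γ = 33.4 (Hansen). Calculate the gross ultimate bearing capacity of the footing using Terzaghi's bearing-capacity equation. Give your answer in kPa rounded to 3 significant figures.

Effective surcharge at the founding depth q = γ·D_f = 19.9 × 0.75 = 14.925 kPa.
The water table coincides with the base, so in the self-weight term γ → γ' = 10.89 kN/m³.
q_ult = q·N_q + 0.5·γ·B·N_γ
     = 14.925 × 32.9 + 0.5 × 10.89 × 2.9 × 33.4
     = 491.03 + 527.4 = 1018.4 kPa.

q_ult ≈ 1020 kPa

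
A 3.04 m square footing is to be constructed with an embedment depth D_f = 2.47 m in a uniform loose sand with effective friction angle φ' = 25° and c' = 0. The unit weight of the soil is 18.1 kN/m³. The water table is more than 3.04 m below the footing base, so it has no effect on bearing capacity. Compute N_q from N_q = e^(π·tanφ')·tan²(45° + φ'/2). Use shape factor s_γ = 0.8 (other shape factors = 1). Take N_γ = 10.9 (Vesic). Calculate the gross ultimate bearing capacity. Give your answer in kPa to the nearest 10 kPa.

q_ult ≈ 720 kPa

tan25° = 0.4663, so N_q = e^(π×0.4663)·tan²(57.5°) = 4.327 × 2.464 = 10.66.
Effective surcharge at the founding depth q = γ·D_f = 18.1 × 2.47 = 44.707 kPa.
q_ult = q·N_q + 0.5·γ·B·N_γ·s_γ
     = 44.707 × 10.662 + 0.5 × 18.1 × 3.04 × 10.9 × 0.8
     = 476.67 + 239.9 = 716.58 kPa.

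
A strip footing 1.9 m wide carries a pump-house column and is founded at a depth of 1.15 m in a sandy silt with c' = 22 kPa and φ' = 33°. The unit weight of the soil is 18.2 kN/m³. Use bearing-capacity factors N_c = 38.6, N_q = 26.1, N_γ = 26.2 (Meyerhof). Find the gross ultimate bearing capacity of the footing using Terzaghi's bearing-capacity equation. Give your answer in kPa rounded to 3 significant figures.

Effective surcharge at the founding depth q = γ·D_f = 18.2 × 1.15 = 20.93 kPa.
q_ult = c·N_c + q·N_q + 0.5·γ·B·N_γ
     = 22 × 38.6 + 20.93 × 26.1 + 0.5 × 18.2 × 1.9 × 26.2
     = 849.2 + 546.27 + 453 = 1848.5 kPa.

q_ult ≈ 1850 kPa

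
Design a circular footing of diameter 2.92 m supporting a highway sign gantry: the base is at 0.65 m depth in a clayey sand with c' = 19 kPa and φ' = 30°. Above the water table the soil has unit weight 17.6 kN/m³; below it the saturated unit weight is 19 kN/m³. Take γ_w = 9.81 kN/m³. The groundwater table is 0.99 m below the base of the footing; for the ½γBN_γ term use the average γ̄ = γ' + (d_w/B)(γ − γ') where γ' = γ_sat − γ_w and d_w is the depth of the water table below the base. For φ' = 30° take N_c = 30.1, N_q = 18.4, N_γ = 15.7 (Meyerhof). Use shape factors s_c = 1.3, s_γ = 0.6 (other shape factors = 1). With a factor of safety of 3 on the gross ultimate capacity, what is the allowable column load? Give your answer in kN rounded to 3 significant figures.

q = γ·D_f = 17.6 × 0.65 = 11.44 kPa.
γ' = 9.19 kN/m³; averaging over the depth B below the base, γ̄ = γ' + (d_w/B)(γ − γ') = 12.041 kN/m³.
c·N_c·s_c = 19 × 30.1 × 1.3 = 743.47 kPa
q·N_q = 11.44 × 18.4 = 210.5 kPa
0.5·γ·B·N_γ·s_γ = 0.5 × 12.041 × 2.92 × 15.7 × 0.6 = 165.61 kPa
q_ult = 743.47 + 210.5 + 165.61 = 1119.6 kPa.
Gross allowable pressure q_all = 1119.6 / 3 = 373.19 kPa.
Footing area = 6.6966 m², so allowable column load = 373.19 × 6.6966 = 2499.1 kN.

P_all ≈ 2500 kN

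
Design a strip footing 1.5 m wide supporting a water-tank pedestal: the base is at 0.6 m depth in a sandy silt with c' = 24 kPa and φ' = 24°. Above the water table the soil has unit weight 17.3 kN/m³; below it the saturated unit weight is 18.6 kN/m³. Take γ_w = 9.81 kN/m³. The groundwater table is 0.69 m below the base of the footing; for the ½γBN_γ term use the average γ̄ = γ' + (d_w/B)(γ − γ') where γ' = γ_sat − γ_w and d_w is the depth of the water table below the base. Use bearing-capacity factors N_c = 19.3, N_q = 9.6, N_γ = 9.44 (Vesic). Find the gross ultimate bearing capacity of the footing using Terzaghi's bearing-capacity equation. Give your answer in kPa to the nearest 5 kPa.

Overburden at base level: q = 17.3 × 0.6 = 10.38 kPa.
The water table is 0.69 m below the base (< B = 1.5 m), so the ½γBN_γ term uses γ̄ = γ' + (d_w/B)(γ − γ') = 8.79 + (0.69/1.5)(17.3 − 8.79) = 12.705 kN/m³.
Cohesion term c·N_c = 24 × 19.3 = 463.2 kPa; surcharge term q·N_q = 10.38 × 9.6 = 99.648 kPa; self-weight term 0.5·γ·B·N_γ = 0.5 × 12.705 × 1.5 × 9.44 = 89.949 kPa.
q_ult = 463.2 + 99.648 + 89.949 = 652.8 kPa.

q_ult ≈ 655 kPa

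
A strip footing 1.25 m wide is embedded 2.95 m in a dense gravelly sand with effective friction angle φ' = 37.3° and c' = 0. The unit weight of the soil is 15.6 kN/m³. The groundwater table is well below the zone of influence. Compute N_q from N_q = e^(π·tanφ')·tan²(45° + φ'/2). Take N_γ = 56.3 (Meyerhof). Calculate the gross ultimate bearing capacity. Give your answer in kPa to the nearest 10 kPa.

q_ult ≈ 2600 kPa

tan37.3° = 0.7618, so N_q = e^(π×0.7618)·tan²(63.65°) = 10.949 × 4.076 = 44.63.
Effective surcharge at the founding depth q = γ·D_f = 15.6 × 2.95 = 46.02 kPa.
q_ult = q·N_q + 0.5·γ·B·N_γ
     = 46.02 × 44.628 + 0.5 × 15.6 × 1.25 × 56.3
     = 2053.8 + 548.92 = 2602.7 kPa.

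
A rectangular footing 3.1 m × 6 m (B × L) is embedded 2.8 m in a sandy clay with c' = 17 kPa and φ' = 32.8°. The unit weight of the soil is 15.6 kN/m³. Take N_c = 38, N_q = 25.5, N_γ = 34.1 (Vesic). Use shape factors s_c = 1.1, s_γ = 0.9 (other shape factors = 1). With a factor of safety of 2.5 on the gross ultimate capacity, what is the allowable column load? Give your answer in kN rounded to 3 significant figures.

q = γ·D_f = 15.6 × 2.8 = 43.68 kPa.
c·N_c·s_c = 17 × 38 × 1.1 = 710.6 kPa
q·N_q = 43.68 × 25.5 = 1113.8 kPa
0.5·γ·B·N_γ·s_γ = 0.5 × 15.6 × 3.1 × 34.1 × 0.9 = 742.08 kPa
q_ult = 710.6 + 1113.8 + 742.08 = 2566.5 kPa.
Gross allowable pressure q_all = 2566.5 / 2.5 = 1026.6 kPa.
Footing area = 18.6 m², so allowable column load = 1026.6 × 18.6 = 19095 kN.

P_all ≈ 19100 kN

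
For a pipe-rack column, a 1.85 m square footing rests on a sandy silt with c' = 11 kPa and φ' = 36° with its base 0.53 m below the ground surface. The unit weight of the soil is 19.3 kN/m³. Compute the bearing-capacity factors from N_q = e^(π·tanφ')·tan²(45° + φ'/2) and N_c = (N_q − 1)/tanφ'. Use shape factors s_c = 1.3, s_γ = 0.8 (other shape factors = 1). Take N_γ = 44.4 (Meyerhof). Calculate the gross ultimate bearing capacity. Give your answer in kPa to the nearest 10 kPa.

q_ult ≈ 1740 kPa

tan36° = 0.7265, so N_q = e^(π×0.7265)·tan²(63°) = 9.801 × 3.852 = 37.75.
N_c = (37.75 − 1)/tan36° = 50.59.
Overburden at base level: q = 19.3 × 0.53 = 10.229 kPa.
Cohesion term c·N_c·s_c = 11 × 50.585 × 1.3 = 723.37 kPa; surcharge term q·N_q = 10.229 × 37.752 = 386.17 kPa; self-weight term 0.5·γ·B·N_γ·s_γ = 0.5 × 19.3 × 1.85 × 44.4 × 0.8 = 634.12 kPa.
q_ult = 723.37 + 386.17 + 634.12 = 1743.7 kPa.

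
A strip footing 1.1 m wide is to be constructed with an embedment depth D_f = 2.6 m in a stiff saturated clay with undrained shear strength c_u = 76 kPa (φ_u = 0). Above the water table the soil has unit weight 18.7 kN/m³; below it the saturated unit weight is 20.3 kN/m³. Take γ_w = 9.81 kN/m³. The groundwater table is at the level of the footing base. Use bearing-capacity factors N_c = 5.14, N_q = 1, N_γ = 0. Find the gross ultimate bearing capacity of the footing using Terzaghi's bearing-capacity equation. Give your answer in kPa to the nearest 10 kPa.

q_ult ≈ 440 kPa

Overburden at base level: q = 18.7 × 2.6 = 48.62 kPa.
Cohesion term c·N_c = 76 × 5.14 = 390.64 kPa; surcharge term q·N_q = 48.62 × 1 = 48.62 kPa.
q_ult = 390.64 + 48.62 = 439.26 kPa.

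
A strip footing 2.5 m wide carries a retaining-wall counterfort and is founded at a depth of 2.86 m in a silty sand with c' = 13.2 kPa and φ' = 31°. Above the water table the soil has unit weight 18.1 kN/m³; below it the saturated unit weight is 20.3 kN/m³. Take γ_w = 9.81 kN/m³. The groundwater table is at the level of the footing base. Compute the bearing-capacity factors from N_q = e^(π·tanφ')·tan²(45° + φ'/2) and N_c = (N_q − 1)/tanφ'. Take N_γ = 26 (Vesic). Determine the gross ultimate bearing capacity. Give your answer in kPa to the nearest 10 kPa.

tan31° = 0.6009, so N_q = e^(π×0.6009)·tan²(60.5°) = 6.604 × 3.124 = 20.63.
N_c = (20.63 − 1)/tan31° = 32.67.
Effective surcharge at the founding depth q = γ·D_f = 18.1 × 2.86 = 51.766 kPa.
The water table coincides with the base, so in the self-weight term γ → γ' = 10.49 kN/m³.
q_ult = c·N_c + q·N_q + 0.5·γ·B·N_γ
     = 13.2 × 32.671 + 51.766 × 20.631 + 0.5 × 10.49 × 2.5 × 26
     = 431.26 + 1068 + 340.93 = 1840.2 kPa.

q_ult ≈ 1840 kPa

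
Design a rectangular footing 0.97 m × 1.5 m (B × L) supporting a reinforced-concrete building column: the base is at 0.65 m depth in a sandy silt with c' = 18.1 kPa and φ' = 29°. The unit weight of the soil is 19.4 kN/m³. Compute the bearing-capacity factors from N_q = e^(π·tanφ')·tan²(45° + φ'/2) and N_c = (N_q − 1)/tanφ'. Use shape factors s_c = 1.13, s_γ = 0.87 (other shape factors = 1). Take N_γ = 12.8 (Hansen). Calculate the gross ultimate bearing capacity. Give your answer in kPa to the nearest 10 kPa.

tan29° = 0.5543, so N_q = e^(π×0.5543)·tan²(59.5°) = 5.705 × 2.882 = 16.44.
N_c = (16.44 − 1)/tan29° = 27.86.
Effective surcharge at the founding depth q = γ·D_f = 19.4 × 0.65 = 12.61 kPa.
q_ult = c·N_c·s_c + q·N_q + 0.5·γ·B·N_γ·s_γ
     = 18.1 × 27.86 × 1.13 + 12.61 × 16.443 + 0.5 × 19.4 × 0.97 × 12.8 × 0.87
     = 569.83 + 207.35 + 104.78 = 881.96 kPa.

q_ult ≈ 880 kPa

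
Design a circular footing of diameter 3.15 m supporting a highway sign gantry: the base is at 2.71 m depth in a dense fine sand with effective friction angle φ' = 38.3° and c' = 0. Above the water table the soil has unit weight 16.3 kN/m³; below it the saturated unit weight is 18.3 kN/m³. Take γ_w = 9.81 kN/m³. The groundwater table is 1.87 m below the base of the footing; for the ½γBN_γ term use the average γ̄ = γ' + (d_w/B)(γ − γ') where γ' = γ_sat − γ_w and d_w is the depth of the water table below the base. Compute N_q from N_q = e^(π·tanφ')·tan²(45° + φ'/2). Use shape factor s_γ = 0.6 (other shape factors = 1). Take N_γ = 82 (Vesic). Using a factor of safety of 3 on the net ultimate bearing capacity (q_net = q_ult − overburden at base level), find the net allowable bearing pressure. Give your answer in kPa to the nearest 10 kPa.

q_all(net) ≈ 1070 kPa

N_q = e^(π·tan38.3°)·tan²(64.15°) = 50.93.
Overburden at base level: q = 16.3 × 2.71 = 44.173 kPa.
The water table is 1.87 m below the base (< B = 3.15 m), so the ½γBN_γ term uses γ̄ = γ' + (d_w/B)(γ − γ') = 8.49 + (1.87/3.15)(16.3 − 8.49) = 13.126 kN/m³.
Surcharge term q·N_q = 44.173 × 50.926 = 2249.6 kPa; self-weight term 0.5·γ·B·N_γ·s_γ = 0.5 × 13.126 × 3.15 × 82 × 0.6 = 1017.2 kPa.
q_ult = 2249.6 + 1017.2 = 3266.7 kPa.
q_net = 3266.7 − 44.173 = 3222.5 kPa.
q_all(net) = 3222.5 / 3 = 1074.2 kPa.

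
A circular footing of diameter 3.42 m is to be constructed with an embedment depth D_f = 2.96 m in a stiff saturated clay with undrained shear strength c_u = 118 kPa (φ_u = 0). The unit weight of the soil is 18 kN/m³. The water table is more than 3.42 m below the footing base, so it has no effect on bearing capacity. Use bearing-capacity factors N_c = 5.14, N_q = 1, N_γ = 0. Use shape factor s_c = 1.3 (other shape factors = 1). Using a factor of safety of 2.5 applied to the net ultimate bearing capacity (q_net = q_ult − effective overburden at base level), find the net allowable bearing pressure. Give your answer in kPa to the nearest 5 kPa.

q_all(net) ≈ 315 kPa

q = γ·D_f = 18 × 2.96 = 53.28 kPa.
c·N_c·s_c = 118 × 5.14 × 1.3 = 788.48 kPa
q·N_q = 53.28 × 1 = 53.28 kPa
q_ult = 788.48 + 53.28 = 841.76 kPa.
Net ultimate: q_net = 841.76 − 53.28 = 788.48 kPa.
q_all(net) = 788.48 / 2.5 = 315.39 kPa.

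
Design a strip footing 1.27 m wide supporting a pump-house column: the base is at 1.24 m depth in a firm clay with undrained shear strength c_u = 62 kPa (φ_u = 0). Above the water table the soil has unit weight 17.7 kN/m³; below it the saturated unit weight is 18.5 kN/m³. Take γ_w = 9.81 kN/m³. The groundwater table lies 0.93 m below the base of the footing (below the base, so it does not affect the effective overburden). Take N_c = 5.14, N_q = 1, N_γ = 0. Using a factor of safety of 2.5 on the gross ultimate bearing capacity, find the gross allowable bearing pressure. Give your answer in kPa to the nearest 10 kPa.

Overburden at base level: q = 17.7 × 1.24 = 21.948 kPa.
Cohesion term c·N_c = 62 × 5.14 = 318.68 kPa; surcharge term q·N_q = 21.948 × 1 = 21.948 kPa.
q_ult = 318.68 + 21.948 = 340.63 kPa.
q_all = 340.63 / 2.5 = 136.25 kPa.

q_all ≈ 140 kPa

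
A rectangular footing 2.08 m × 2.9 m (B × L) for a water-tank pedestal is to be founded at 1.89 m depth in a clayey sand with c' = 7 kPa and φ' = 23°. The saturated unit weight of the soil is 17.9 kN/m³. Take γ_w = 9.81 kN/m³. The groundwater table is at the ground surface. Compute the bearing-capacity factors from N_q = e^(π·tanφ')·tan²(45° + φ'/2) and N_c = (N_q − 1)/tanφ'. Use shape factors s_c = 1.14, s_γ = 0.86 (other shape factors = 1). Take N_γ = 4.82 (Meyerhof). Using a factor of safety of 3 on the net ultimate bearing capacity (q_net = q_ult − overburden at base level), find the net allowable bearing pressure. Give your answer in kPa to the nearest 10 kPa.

N_q = e^(π·tan23°)·tan²(56.5°) = 8.66; N_c = (N_q − 1)/tanφ' = 18.05.
With the water table at the surface the whole profile is submerged: γ' = 17.9 − 9.81 = 8.09 kN/m³, so q = γ'·D_f = 15.29 kPa; the same γ' applies in the ½γBN_γ term.
q_ult = c·N_c·s_c + q·N_q + 0.5·γ·B·N_γ·s_γ
     = 7 × 18.049 × 1.14 + 15.29 × 8.6612 + 0.5 × 8.09 × 2.08 × 4.82 × 0.86
     = 144.03 + 132.43 + 34.876 = 311.33 kPa.
q_net = 311.33 − 15.29 = 296.04 kPa.
q_all(net) = 296.04 / 3 = 98.682 kPa.

q_all(net) ≈ 100 kPa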